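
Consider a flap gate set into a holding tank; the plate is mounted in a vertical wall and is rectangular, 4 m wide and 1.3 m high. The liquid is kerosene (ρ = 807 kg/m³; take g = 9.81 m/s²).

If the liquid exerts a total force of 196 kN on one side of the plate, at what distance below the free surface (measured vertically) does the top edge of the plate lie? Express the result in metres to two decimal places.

d_top ≈ 4.11 m

γ = ρg = 807 × 9.81 / 1000 = 7.91667 kN/m³.
A = 4 × 1.3 = 5.2 m².
From F = γ·h_c·A, the centroid depth is h_c = 196/(7.91667 × 5.2) = 4.76113 m.
The centroid lies 1.3/2 = 0.65 m below the top edge, so the top edge sits at h_top = 4.76113 − 0.65 = 4.11113 m below the surface.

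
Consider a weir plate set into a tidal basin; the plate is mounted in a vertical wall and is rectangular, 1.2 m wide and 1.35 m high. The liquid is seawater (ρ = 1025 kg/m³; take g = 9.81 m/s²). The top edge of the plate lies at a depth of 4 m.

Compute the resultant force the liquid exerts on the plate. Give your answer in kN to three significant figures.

γ = ρg = 1025 × 9.81 / 1000 = 10.05525 kN/m³.
The centroid lies 1.35/2 = 0.675 m below the top edge, so the centroid depth is h_c = 4 + 0.675 = 4.675 m.
A = 1.2 × 1.35 = 1.62 m².
Resultant F = γ·h_c·A = 10.05525 × 4.675 × 1.62 = 76.1534 kN.

F ≈ 76.2 kN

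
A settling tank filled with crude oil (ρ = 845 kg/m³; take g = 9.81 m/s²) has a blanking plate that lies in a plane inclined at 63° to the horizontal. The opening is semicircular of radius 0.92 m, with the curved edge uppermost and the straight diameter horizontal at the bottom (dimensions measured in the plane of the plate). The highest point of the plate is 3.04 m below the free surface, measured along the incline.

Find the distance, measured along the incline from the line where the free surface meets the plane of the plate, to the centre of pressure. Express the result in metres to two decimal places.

γ = ρg = 845 × 9.81 / 1000 = 8.28945 kN/m³.
Let θ = 63° be the plate's angle to the horizontal; measure y along the incline from where the plane meets the free surface. Vertical depth h = y·sinθ with sinθ = 0.891007.
The centroid lies 4r/(3π) = 0.39046 m above the diameter, so r − 4r/(3π) = 0.92 − 0.39046 = 0.52954 m below the topmost point, so y_c = 3.04 + 0.52954 = 3.56954 m and h_c = 3.56954 × 0.891007 = 3.18049 m.
A = πr²/2 = π × 0.92²/2 = 1.32952 m².
Resultant F = γ·h_c·A = 8.28945 × 3.18049 × 1.32952 = 35.0521 kN.
I_c = (π/8 − 8/(9π))·r⁴ = 0.109757 × 0.92⁴ = 0.0786291 m⁴.
Centre of pressure: y_p = y_c + I_c/(y_c·A) = 3.56954 + 0.0786291/(3.56954 × 1.32952) = 3.56954 + 0.0165682 = 3.58611 m along the plane.

y_p = 3.59 m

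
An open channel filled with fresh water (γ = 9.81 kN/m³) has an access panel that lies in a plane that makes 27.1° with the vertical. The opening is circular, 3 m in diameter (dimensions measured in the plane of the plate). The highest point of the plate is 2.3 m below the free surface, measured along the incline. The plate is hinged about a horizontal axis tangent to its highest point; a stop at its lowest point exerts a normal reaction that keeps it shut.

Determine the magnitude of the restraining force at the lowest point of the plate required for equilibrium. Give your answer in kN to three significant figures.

P ≈ 129 kN

γ = 9.81 kN/m³.
The plate makes 27.1° with the vertical, i.e. θ = 90° − 27.1° = 62.9° to the horizontal. Measuring y along the incline from the free-surface line, vertical depth h = y·sinθ with sinθ = 0.890213.
The centroid is at the centre, 1.5 m below the top of the plate, so y_c = 2.3 + 1.5 = 3.8 m and h_c = 3.8 × 0.890213 = 3.38281 m.
A = π(1.5)² = 7.06858 m².
Resultant F = γ·h_c·A = 9.81 × 3.38281 × 7.06858 = 234.573 kN.
I_c = πr⁴/4 = π × 1.5⁴/4 = 3.97608 m⁴.
Centre of pressure: y_p = y_c + I_c/(y_c·A) = 3.8 + 3.97608/(3.8 × 7.06858) = 3.8 + 0.148026 = 3.94803 m along the plane.
The resultant acts 1.5 + 0.148026 = 1.64803 m (along the plate) below the hinge at the top edge, so the moment about the hinge is M = F × 1.64803 = 234.573 × 1.64803 = 386.583 kN·m.
A normal force at the bottom, 3 m from the hinge, must supply this moment: P = 386.583/3 = 128.861 kN.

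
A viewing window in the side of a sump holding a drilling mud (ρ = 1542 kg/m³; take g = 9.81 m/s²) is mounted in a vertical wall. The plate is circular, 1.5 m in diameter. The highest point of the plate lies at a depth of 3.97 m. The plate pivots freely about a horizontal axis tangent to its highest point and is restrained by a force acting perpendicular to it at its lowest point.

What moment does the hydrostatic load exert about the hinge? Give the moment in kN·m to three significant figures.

M ≈ 98.4 kN·m

γ = ρg = 1542 × 9.81 / 1000 = 15.12702 kN/m³.
The centroid is at the centre, 0.75 m below the top of the plate, so the centroid depth is h_c = 3.97 + 0.75 = 4.72 m.
A = π(0.75)² = 1.76715 m².
Resultant F = γ·h_c·A = 15.12702 × 4.72 × 1.76715 = 126.174 kN.
I_c = πr⁴/4 = π × 0.75⁴/4 = 0.248505 m⁴.
Centre of pressure: y_p = y_c + I_c/(y_c·A) = 4.72 + 0.248505/(4.72 × 1.76715) = 4.72 + 0.0297934 = 4.74979 m along the plane.
The resultant acts 0.75 + 0.0297934 = 0.779793 m (along the plate) below the hinge at the top edge, so the moment about the hinge is M = F × 0.779793 = 126.174 × 0.779793 = 98.3896 kN·m.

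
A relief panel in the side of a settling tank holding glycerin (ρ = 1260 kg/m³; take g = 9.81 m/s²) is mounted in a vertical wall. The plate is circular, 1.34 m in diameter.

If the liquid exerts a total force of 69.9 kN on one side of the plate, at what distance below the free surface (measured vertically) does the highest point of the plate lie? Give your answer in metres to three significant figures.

d_top ≈ 3.34 m

γ = ρg = 1260 × 9.81 / 1000 = 12.3606 kN/m³.
A = π(0.67)² = 1.41026 m².
From F = γ·h_c·A, the centroid depth is h_c = 69.9/(12.3606 × 1.41026) = 4.00995 m.
The centroid is at the centre, 0.67 m below the top of the plate, so the highest point sits at h_top = 4.00995 − 0.67 = 3.33995 m below the surface.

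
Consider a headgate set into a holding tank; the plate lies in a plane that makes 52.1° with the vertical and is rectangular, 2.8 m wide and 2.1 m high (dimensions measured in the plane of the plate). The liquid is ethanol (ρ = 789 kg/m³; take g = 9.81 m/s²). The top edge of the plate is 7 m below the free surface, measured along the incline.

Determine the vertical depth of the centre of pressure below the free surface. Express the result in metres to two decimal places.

h_p = 4.97 m

γ = ρg = 789 × 9.81 / 1000 = 7.74009 kN/m³.
The plate makes 52.1° with the vertical, i.e. θ = 90° − 52.1° = 37.9° to the horizontal. Measuring y along the incline from the free-surface line, vertical depth h = y·sinθ with sinθ = 0.614285.
The centroid lies 2.1/2 = 1.05 m below the top edge, so y_c = 7 + 1.05 = 8.05 m and h_c = 8.05 × 0.614285 = 4.94499 m.
A = 2.8 × 2.1 = 5.88 m².
Resultant F = γ·h_c·A = 7.74009 × 4.94499 × 5.88 = 225.055 kN.
I_c = b·h³/12 = 2.8 × 2.1³/12 = 2.1609 m⁴.
Centre of pressure: y_p = y_c + I_c/(y_c·A) = 8.05 + 2.1609/(8.05 × 5.88) = 8.05 + 0.0456522 = 8.09565 m along the plane.
Vertically, h_p = y_p·sinθ = 8.09565 × 0.614285 = 4.97304 m.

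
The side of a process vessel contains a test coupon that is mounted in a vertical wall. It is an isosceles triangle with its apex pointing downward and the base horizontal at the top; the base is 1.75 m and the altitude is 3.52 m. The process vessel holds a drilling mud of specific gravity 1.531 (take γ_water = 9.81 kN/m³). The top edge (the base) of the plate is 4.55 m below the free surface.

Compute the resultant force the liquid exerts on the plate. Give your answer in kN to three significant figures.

F ≈ 265 kN

γ = 1.531 × 9.81 = 15.01911 kN/m³.
With the apex down, the centroid sits h/3 = 3.52/3 = 1.17333 m below the base (the top edge), so the centroid depth is h_c = 4.55 + 1.17333 = 5.72333 m.
A = ½ × 1.75 × 3.52 = 3.08 m².
Resultant F = γ·h_c·A = 15.01911 × 5.72333 × 3.08 = 264.755 kN.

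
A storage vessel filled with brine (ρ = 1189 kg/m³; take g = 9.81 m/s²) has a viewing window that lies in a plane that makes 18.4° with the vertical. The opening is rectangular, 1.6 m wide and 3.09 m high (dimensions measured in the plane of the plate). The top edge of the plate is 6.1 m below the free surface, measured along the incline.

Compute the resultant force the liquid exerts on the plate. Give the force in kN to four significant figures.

F ≈ 418.3 kN

γ = ρg = 1189 × 9.81 / 1000 = 11.66409 kN/m³.
The plate makes 18.4° with the vertical, i.e. θ = 90° − 18.4° = 71.6° to the horizontal. Measuring y along the incline from the free-surface line, vertical depth h = y·sinθ with sinθ = 0.948876.
The centroid lies 3.09/2 = 1.545 m below the top edge, so y_c = 6.1 + 1.545 = 7.645 m and h_c = 7.645 × 0.948876 = 7.25416 m.
A = 1.6 × 3.09 = 4.944 m².
Resultant F = γ·h_c·A = 11.66409 × 7.25416 × 4.944 = 418.328 kN.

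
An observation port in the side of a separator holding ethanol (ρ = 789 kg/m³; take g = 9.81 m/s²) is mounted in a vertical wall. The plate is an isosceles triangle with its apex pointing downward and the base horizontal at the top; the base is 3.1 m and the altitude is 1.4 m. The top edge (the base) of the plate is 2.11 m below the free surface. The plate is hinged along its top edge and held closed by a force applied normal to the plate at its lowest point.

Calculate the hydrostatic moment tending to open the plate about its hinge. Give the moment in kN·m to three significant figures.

γ = ρg = 789 × 9.81 / 1000 = 7.74009 kN/m³.
With the apex down, the centroid sits h/3 = 1.4/3 = 0.466667 m below the base (the top edge), so the centroid depth is h_c = 2.11 + 0.466667 = 2.57667 m.
A = ½ × 3.1 × 1.4 = 2.17 m².
Resultant F = γ·h_c·A = 7.74009 × 2.57667 × 2.17 = 43.2777 kN.
I_c = b·h³/36 = 3.1 × 1.4³/36 = 0.236289 m⁴.
Centre of pressure: y_p = y_c + I_c/(y_c·A) = 2.57667 + 0.236289/(2.57667 × 2.17) = 2.57667 + 0.0422596 = 2.61893 m along the plane.
The resultant acts 0.466667 + 0.0422596 = 0.508927 m (along the plate) below the hinge at the top edge, so the moment about the hinge is M = F × 0.508927 = 43.2777 × 0.508927 = 22.0252 kN·m.

M ≈ 22.0 kN·m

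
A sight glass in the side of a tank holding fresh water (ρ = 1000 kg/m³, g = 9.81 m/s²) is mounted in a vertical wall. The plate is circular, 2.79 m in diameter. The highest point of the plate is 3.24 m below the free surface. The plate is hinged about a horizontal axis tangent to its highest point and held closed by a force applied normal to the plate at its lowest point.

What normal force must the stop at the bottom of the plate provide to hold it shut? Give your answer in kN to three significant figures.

γ = ρg = 1000 × 9.81 = 9810 N/m³ = 9.81 kN/m³.
The centroid is at the centre, 1.395 m below the top of the plate, so the centroid depth is h_c = 3.24 + 1.395 = 4.635 m.
A = π(1.395)² = 6.11362 m².
Resultant F = γ·h_c·A = 9.81 × 4.635 × 6.11362 = 277.982 kN.
I_c = πr⁴/4 = π × 1.395⁴/4 = 2.97431 m⁴.
Centre of pressure: y_p = y_c + I_c/(y_c·A) = 4.635 + 2.97431/(4.635 × 6.11362) = 4.635 + 0.104963 = 4.73996 m along the plane.
The resultant acts 1.395 + 0.104963 = 1.49996 m (along the plate) below the hinge at the top edge, so the moment about the hinge is M = F × 1.49996 = 277.982 × 1.49996 = 416.962 kN·m.
A normal force at the bottom, 2.79 m from the hinge, must supply this moment: P = 416.962/2.79 = 149.449 kN.

P ≈ 149 kN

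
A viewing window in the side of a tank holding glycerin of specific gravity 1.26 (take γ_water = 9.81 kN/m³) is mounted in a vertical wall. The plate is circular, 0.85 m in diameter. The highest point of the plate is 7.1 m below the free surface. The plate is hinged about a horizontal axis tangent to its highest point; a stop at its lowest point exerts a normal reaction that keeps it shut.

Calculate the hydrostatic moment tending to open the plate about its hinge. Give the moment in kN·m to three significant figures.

γ = 1.26 × 9.81 = 12.3606 kN/m³.
The centroid is at the centre, 0.425 m below the top of the plate, so the centroid depth is h_c = 7.1 + 0.425 = 7.525 m.
A = π(0.425)² = 0.56745 m².
Resultant F = γ·h_c·A = 12.3606 × 7.525 × 0.56745 = 52.7805 kN.
I_c = πr⁴/4 = π × 0.425⁴/4 = 0.0256239 m⁴.
Centre of pressure: y_p = y_c + I_c/(y_c·A) = 7.525 + 0.0256239/(7.525 × 0.56745) = 7.525 + 0.00600083 = 7.531 m along the plane.
The resultant acts 0.425 + 0.00600083 = 0.431001 m (along the plate) below the hinge at the top edge, so the moment about the hinge is M = F × 0.431001 = 52.7805 × 0.431001 = 22.7484 kN·m.

M ≈ 22.7 kN·m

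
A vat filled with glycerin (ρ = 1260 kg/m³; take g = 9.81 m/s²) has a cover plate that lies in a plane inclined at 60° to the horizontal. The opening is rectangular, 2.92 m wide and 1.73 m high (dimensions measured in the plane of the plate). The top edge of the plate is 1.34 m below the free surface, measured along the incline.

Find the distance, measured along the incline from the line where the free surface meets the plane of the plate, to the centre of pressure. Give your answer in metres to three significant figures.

y_p = 2.32 m

γ = ρg = 1260 × 9.81 / 1000 = 12.3606 kN/m³.
Let θ = 60° be the plate's angle to the horizontal; measure y along the incline from where the plane meets the free surface. Vertical depth h = y·sinθ with sinθ = 0.866025.
The centroid lies 1.73/2 = 0.865 m below the top edge, so y_c = 1.34 + 0.865 = 2.205 m and h_c = 2.205 × 0.866025 = 1.90959 m.
A = 2.92 × 1.73 = 5.0516 m².
Resultant F = γ·h_c·A = 12.3606 × 1.90959 × 5.0516 = 119.236 kN.
I_c = b·h³/12 = 2.92 × 1.73³/12 = 1.25991 m⁴.
Centre of pressure: y_p = y_c + I_c/(y_c·A) = 2.205 + 1.25991/(2.205 × 5.0516) = 2.205 + 0.11311 = 2.31811 m along the plane.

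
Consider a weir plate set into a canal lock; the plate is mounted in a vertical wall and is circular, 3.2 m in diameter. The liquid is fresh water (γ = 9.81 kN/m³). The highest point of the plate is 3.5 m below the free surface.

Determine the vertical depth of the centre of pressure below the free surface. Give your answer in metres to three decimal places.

γ = 9.81 kN/m³.
The centroid is at the centre, 1.6 m below the top of the plate, so the centroid depth is h_c = 3.5 + 1.6 = 5.1 m.
A = π(1.6)² = 8.04248 m².
Resultant F = γ·h_c·A = 9.81 × 5.1 × 8.04248 = 402.373 kN.
I_c = πr⁴/4 = π × 1.6⁴/4 = 5.14719 m⁴.
Centre of pressure: y_p = y_c + I_c/(y_c·A) = 5.1 + 5.14719/(5.1 × 8.04248) = 5.1 + 0.12549 = 5.22549 m along the plane.

h_p = 5.225 m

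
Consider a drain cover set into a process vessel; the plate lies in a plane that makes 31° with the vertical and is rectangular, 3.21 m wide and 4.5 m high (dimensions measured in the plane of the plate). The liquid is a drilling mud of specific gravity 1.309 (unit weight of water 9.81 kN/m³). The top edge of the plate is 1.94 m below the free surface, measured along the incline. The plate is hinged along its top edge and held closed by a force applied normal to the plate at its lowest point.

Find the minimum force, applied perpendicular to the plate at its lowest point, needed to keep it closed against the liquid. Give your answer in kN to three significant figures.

γ = 1.309 × 9.81 = 12.84129 kN/m³.
The plate makes 31° with the vertical, i.e. θ = 90° − 31° = 59° to the horizontal. Measuring y along the incline from the free-surface line, vertical depth h = y·sinθ with sinθ = 0.857167.
The centroid lies 4.5/2 = 2.25 m below the top edge, so y_c = 1.94 + 2.25 = 4.19 m and h_c = 4.19 × 0.857167 = 3.59153 m.
A = 3.21 × 4.5 = 14.445 m².
Resultant F = γ·h_c·A = 12.84129 × 3.59153 × 14.445 = 666.202 kN.
I_c = b·h³/12 = 3.21 × 4.5³/12 = 24.3759 m⁴.
Centre of pressure: y_p = y_c + I_c/(y_c·A) = 4.19 + 24.3759/(4.19 × 14.445) = 4.19 + 0.402744 = 4.59274 m along the plane.
The resultant acts 2.25 + 0.402744 = 2.65274 m (along the plate) below the hinge at the top edge, so the moment about the hinge is M = F × 2.65274 = 666.202 × 2.65274 = 1767.26 kN·m.
A normal force at the bottom, 4.5 m from the hinge, must supply this moment: P = 1767.26/4.5 = 392.724 kN.

P ≈ 393 kN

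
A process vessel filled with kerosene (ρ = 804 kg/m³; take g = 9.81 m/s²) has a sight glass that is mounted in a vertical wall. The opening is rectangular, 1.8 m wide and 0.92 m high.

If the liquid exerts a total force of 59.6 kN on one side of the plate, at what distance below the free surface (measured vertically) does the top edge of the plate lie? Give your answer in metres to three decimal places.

γ = ρg = 804 × 9.81 / 1000 = 7.88724 kN/m³.
A = 1.8 × 0.92 = 1.656 m².
From F = γ·h_c·A, the centroid depth is h_c = 59.6/(7.88724 × 1.656) = 4.56311 m.
The centroid lies 0.92/2 = 0.46 m below the top edge, so the top edge sits at h_top = 4.56311 − 0.46 = 4.10311 m below the surface.

d_top ≈ 4.103 m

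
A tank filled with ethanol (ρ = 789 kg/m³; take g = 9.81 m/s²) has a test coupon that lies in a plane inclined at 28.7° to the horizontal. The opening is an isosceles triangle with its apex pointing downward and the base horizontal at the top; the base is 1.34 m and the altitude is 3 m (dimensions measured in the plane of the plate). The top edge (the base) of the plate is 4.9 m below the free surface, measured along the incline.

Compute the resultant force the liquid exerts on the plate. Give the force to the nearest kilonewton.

γ = ρg = 789 × 9.81 / 1000 = 7.74009 kN/m³.
Let θ = 28.7° be the plate's angle to the horizontal; measure y along the incline from where the plane meets the free surface. Vertical depth h = y·sinθ with sinθ = 0.480223.
With the apex down, the centroid sits h/3 = 3/3 = 1 m below the base (the top edge), so y_c = 4.9 + 1 = 5.9 m and h_c = 5.9 × 0.480223 = 2.83332 m.
A = ½ × 1.34 × 3 = 2.01 m².
Resultant F = γ·h_c·A = 7.74009 × 2.83332 × 2.01 = 44.0796 kN.

F ≈ 44 kN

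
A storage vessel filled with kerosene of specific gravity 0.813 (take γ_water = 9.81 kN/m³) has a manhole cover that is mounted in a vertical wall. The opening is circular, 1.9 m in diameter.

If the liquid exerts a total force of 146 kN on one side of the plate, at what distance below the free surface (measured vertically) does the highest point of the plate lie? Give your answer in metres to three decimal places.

γ = 0.813 × 9.81 = 7.97553 kN/m³.
A = π(0.95)² = 2.83529 m².
From F = γ·h_c·A, the centroid depth is h_c = 146/(7.97553 × 2.83529) = 6.45648 m.
The centroid is at the centre, 0.95 m below the top of the plate, so the highest point sits at h_top = 6.45648 − 0.95 = 5.50648 m below the surface.

d_top ≈ 5.506 m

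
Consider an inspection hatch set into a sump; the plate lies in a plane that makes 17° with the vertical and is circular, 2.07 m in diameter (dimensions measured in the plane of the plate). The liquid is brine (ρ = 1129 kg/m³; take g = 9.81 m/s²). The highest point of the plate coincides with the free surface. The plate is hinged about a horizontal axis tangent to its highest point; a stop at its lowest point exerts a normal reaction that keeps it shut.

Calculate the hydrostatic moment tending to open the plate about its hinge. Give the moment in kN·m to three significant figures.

γ = ρg = 1129 × 9.81 / 1000 = 11.07549 kN/m³.
The plate makes 17° with the vertical, i.e. θ = 90° − 17° = 73° to the horizontal. Measuring y along the incline from the free-surface line, vertical depth h = y·sinθ with sinθ = 0.956305.
The centroid is at the centre, 1.035 m below the top of the plate, so y_c = 1.035 m and h_c = 1.035 × 0.956305 = 0.989776 m.
A = π(1.035)² = 3.36535 m².
Resultant F = γ·h_c·A = 11.07549 × 0.989776 × 3.36535 = 36.8918 kN.
I_c = πr⁴/4 = π × 1.035⁴/4 = 0.901262 m⁴.
Centre of pressure: y_p = y_c + I_c/(y_c·A) = 1.035 + 0.901262/(1.035 × 3.36535) = 1.035 + 0.25875 = 1.29375 m along the plane.
The resultant acts 1.035 + 0.25875 = 1.29375 m (along the plate) below the hinge at the top edge, so the moment about the hinge is M = F × 1.29375 = 36.8918 × 1.29375 = 47.7288 kN·m.

M ≈ 47.7 kN·m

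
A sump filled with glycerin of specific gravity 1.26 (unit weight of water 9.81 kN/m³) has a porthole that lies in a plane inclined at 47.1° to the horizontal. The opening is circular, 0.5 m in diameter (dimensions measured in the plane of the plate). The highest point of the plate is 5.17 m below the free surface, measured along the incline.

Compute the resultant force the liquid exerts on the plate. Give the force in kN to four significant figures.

F ≈ 9.636 kN

γ = 1.26 × 9.81 = 12.3606 kN/m³.
Let θ = 47.1° be the plate's angle to the horizontal; measure y along the incline from where the plane meets the free surface. Vertical depth h = y·sinθ with sinθ = 0.732543.
The centroid is at the centre, 0.25 m below the top of the plate, so y_c = 5.17 + 0.25 = 5.42 m and h_c = 5.42 × 0.732543 = 3.97038 m.
A = π(0.25)² = 0.19635 m².
Resultant F = γ·h_c·A = 12.3606 × 3.97038 × 0.19635 = 9.63613 kN.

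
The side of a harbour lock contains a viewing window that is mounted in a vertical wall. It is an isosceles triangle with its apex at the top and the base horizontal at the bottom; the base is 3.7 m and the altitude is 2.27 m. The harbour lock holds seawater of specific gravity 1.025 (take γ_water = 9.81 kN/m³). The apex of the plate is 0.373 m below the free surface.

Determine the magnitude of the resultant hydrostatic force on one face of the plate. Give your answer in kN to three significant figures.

F ≈ 79.7 kN

γ = 1.025 × 9.81 = 10.05525 kN/m³.
With the apex up, the centroid sits 2h/3 = 2 × 2.27/3 = 1.51333 m below the apex, so the centroid depth is h_c = 0.373 + 1.51333 = 1.88633 m.
A = ½ × 3.7 × 2.27 = 4.1995 m².
Resultant F = γ·h_c·A = 10.05525 × 1.88633 × 4.1995 = 79.6541 kN.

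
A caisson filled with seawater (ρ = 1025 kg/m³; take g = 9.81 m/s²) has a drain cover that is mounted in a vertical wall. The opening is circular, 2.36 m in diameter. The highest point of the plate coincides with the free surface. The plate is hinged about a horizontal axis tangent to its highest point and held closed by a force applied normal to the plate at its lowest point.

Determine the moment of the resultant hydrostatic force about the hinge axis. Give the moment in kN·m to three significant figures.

γ = ρg = 1025 × 9.81 / 1000 = 10.05525 kN/m³.
The centroid is at the centre, 1.18 m below the top of the plate, so the centroid depth is h_c = 1.18 m.
A = π(1.18)² = 4.37435 m².
Resultant F = γ·h_c·A = 10.05525 × 1.18 × 4.37435 = 51.9025 kN.
I_c = πr⁴/4 = π × 1.18⁴/4 = 1.52271 m⁴.
Centre of pressure: y_p = y_c + I_c/(y_c·A) = 1.18 + 1.52271/(1.18 × 4.37435) = 1.18 + 0.295 = 1.475 m along the plane.
The resultant acts 1.18 + 0.295 = 1.475 m (along the plate) below the hinge at the top edge, so the moment about the hinge is M = F × 1.475 = 51.9025 × 1.475 = 76.5562 kN·m.

M ≈ 76.6 kN·m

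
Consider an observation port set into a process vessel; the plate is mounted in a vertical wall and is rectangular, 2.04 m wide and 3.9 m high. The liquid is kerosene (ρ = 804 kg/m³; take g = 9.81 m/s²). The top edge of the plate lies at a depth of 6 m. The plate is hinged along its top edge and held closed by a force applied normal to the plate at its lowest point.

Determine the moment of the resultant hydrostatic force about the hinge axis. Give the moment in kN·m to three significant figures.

M ≈ 1050 kN·m

γ = ρg = 804 × 9.81 / 1000 = 7.88724 kN/m³.
The centroid lies 3.9/2 = 1.95 m below the top edge, so the centroid depth is h_c = 6 + 1.95 = 7.95 m.
A = 2.04 × 3.9 = 7.956 m².
Resultant F = γ·h_c·A = 7.88724 × 7.95 × 7.956 = 498.87 kN.
I_c = b·h³/12 = 2.04 × 3.9³/12 = 10.0842 m⁴.
Centre of pressure: y_p = y_c + I_c/(y_c·A) = 7.95 + 10.0842/(7.95 × 7.956) = 7.95 + 0.159433 = 8.10943 m along the plane.
The resultant acts 1.95 + 0.159433 = 2.10943 m (along the plate) below the hinge at the top edge, so the moment about the hinge is M = F × 2.10943 = 498.87 × 2.10943 = 1052.33 kN·m.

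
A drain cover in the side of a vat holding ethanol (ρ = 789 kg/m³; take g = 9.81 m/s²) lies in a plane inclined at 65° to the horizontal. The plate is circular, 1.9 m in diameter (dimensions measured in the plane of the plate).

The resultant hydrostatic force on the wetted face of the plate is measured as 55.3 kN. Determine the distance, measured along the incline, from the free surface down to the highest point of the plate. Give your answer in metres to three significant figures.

γ = ρg = 789 × 9.81 / 1000 = 7.74009 kN/m³.
A = π(0.95)² = 2.83529 m².
From F = γ·h_c·A, the centroid depth is h_c = 55.3/(7.74009 × 2.83529) = 2.51989 m.
Let θ = 65° be the plate's angle to the horizontal; measure y along the incline from where the plane meets the free surface. Vertical depth h = y·sinθ with sinθ = 0.906308.
Along the incline, y_c = h_c/sinθ = 2.51989/0.906308 = 2.78039 m.
The centroid is at the centre, 0.95 m below the top of the plate, so the highest point sits at y_top = 2.78039 − 0.95 = 1.83039 m along the incline.

y_top ≈ 1.83 m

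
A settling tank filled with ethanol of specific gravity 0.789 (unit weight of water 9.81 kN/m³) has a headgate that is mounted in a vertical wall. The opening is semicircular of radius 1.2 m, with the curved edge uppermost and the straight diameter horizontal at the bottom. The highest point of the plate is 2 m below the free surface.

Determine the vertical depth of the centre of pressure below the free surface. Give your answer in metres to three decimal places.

h_p = 2.728 m

γ = 0.789 × 9.81 = 7.74009 kN/m³.
The centroid lies 4r/(3π) = 0.509296 m above the diameter, so r − 4r/(3π) = 1.2 − 0.509296 = 0.690704 m below the topmost point, so the centroid depth is h_c = 2 + 0.690704 = 2.6907 m.
A = πr²/2 = π × 1.2²/2 = 2.26195 m².
Resultant F = γ·h_c·A = 7.74009 × 2.6907 × 2.26195 = 47.108 kN.
I_c = (π/8 − 8/(9π))·r⁴ = 0.109757 × 1.2⁴ = 0.227592 m⁴.
Centre of pressure: y_p = y_c + I_c/(y_c·A) = 2.6907 + 0.227592/(2.6907 × 2.26195) = 2.6907 + 0.0373946 = 2.72809 m along the plane.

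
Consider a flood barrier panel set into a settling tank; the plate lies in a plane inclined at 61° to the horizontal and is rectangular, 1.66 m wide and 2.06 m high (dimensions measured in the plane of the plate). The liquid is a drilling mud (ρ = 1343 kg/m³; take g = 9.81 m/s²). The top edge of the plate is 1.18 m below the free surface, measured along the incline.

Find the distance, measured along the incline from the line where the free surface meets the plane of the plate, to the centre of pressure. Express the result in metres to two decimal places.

γ = ρg = 1343 × 9.81 / 1000 = 13.17483 kN/m³.
Let θ = 61° be the plate's angle to the horizontal; measure y along the incline from where the plane meets the free surface. Vertical depth h = y·sinθ with sinθ = 0.874620.
The centroid lies 2.06/2 = 1.03 m below the top edge, so y_c = 1.18 + 1.03 = 2.21 m and h_c = 2.21 × 0.874620 = 1.93291 m.
A = 1.66 × 2.06 = 3.4196 m².
Resultant F = γ·h_c·A = 13.17483 × 1.93291 × 3.4196 = 87.0827 kN.
I_c = b·h³/12 = 1.66 × 2.06³/12 = 1.20928 m⁴.
Centre of pressure: y_p = y_c + I_c/(y_c·A) = 2.21 + 1.20928/(2.21 × 3.4196) = 2.21 + 0.160014 = 2.37001 m along the plane.

y_p = 2.37 m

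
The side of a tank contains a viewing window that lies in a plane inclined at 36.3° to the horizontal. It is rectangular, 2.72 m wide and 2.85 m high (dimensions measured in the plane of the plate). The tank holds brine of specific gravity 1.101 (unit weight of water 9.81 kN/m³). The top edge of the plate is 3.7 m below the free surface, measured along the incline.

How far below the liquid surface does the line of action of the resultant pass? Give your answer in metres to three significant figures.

γ = 1.101 × 9.81 = 10.80081 kN/m³.
Let θ = 36.3° be the plate's angle to the horizontal; measure y along the incline from where the plane meets the free surface. Vertical depth h = y·sinθ with sinθ = 0.592013.
The centroid lies 2.85/2 = 1.425 m below the top edge, so y_c = 3.7 + 1.425 = 5.125 m and h_c = 5.125 × 0.592013 = 3.03407 m.
A = 2.72 × 2.85 = 7.752 m².
Resultant F = γ·h_c·A = 10.80081 × 3.03407 × 7.752 = 254.036 kN.
I_c = b·h³/12 = 2.72 × 2.85³/12 = 5.24714 m⁴.
Centre of pressure: y_p = y_c + I_c/(y_c·A) = 5.125 + 5.24714/(5.125 × 7.752) = 5.125 + 0.132073 = 5.25707 m along the plane.
Vertically, h_p = y_p·sinθ = 5.25707 × 0.592013 = 3.11225 m.

h_p = 3.11 m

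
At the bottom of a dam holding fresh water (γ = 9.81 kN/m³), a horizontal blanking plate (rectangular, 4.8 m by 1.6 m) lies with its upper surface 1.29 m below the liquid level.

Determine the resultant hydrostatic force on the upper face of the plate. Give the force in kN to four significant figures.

F ≈ 97.19 kN

γ = 9.81 kN/m³.
The plate is horizontal, so pressure is uniform at p = γ·h = 9.81 × 1.29 = 12.6549 kN/m².
A = 4.8 × 1.6 = 7.68 m².
F = p·A = 12.6549 × 7.68 = 97.1896 kN.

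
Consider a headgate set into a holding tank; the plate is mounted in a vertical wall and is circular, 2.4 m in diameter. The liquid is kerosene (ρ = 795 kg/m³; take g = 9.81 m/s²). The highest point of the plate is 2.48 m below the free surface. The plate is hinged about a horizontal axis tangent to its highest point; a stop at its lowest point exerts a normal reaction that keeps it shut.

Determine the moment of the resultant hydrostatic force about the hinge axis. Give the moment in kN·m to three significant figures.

γ = ρg = 795 × 9.81 / 1000 = 7.79895 kN/m³.
The centroid is at the centre, 1.2 m below the top of the plate, so the centroid depth is h_c = 2.48 + 1.2 = 3.68 m.
A = π(1.2)² = 4.52389 m².
Resultant F = γ·h_c·A = 7.79895 × 3.68 × 4.52389 = 129.836 kN.
I_c = πr⁴/4 = π × 1.2⁴/4 = 1.6286 m⁴.
Centre of pressure: y_p = y_c + I_c/(y_c·A) = 3.68 + 1.6286/(3.68 × 4.52389) = 3.68 + 0.0978261 = 3.77783 m along the plane.
The resultant acts 1.2 + 0.0978261 = 1.29783 m (along the plate) below the hinge at the top edge, so the moment about the hinge is M = F × 1.29783 = 129.836 × 1.29783 = 168.505 kN·m.

M ≈ 169 kN·m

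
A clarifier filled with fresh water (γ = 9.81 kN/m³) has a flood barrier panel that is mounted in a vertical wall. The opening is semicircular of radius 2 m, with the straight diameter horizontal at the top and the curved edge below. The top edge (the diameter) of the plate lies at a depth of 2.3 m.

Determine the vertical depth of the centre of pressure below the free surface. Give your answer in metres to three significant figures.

γ = 9.81 kN/m³.
The centroid of a semicircle lies 4r/(3π) = 0.848826 m from the diameter, here below the top edge, so the centroid depth is h_c = 2.3 + 0.848826 = 3.14883 m.
A = πr²/2 = π × 2²/2 = 6.28319 m².
Resultant F = γ·h_c·A = 9.81 × 3.14883 × 6.28319 = 194.088 kN.
I_c = (π/8 − 8/(9π))·r⁴ = 0.109757 × 2⁴ = 1.75611 m⁴.
Centre of pressure: y_p = y_c + I_c/(y_c·A) = 3.14883 + 1.75611/(3.14883 × 6.28319) = 3.14883 + 0.088761 = 3.23759 m along the plane.

h_p = 3.24 m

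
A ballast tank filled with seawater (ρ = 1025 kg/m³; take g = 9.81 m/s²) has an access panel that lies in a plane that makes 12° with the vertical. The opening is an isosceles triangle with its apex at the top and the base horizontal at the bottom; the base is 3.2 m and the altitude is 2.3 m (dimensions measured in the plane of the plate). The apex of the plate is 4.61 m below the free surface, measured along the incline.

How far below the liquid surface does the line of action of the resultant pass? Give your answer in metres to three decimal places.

h_p = 6.056 m

γ = ρg = 1025 × 9.81 / 1000 = 10.05525 kN/m³.
The plate makes 12° with the vertical, i.e. θ = 90° − 12° = 78° to the horizontal. Measuring y along the incline from the free-surface line, vertical depth h = y·sinθ with sinθ = 0.978148.
With the apex up, the centroid sits 2h/3 = 2 × 2.3/3 = 1.53333 m below the apex, so y_c = 4.61 + 1.53333 = 6.14333 m and h_c = 6.14333 × 0.978148 = 6.00909 m.
A = ½ × 3.2 × 2.3 = 3.68 m².
Resultant F = γ·h_c·A = 10.05525 × 6.00909 × 3.68 = 222.356 kN.
I_c = b·h³/36 = 3.2 × 2.3³/36 = 1.08151 m⁴.
Centre of pressure: y_p = y_c + I_c/(y_c·A) = 6.14333 + 1.08151/(6.14333 × 3.68) = 6.14333 + 0.0478386 = 6.19117 m along the plane.
Vertically, h_p = y_p·sinθ = 6.19117 × 0.978148 = 6.05588 m.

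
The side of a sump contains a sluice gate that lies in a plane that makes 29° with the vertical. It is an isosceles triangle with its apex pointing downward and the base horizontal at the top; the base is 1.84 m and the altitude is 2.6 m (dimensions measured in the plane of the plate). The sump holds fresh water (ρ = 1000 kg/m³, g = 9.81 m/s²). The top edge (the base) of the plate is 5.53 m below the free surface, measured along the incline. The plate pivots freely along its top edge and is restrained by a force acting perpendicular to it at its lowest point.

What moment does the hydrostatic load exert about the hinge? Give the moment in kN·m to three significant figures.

M ≈ 121 kN·m

γ = ρg = 1000 × 9.81 = 9810 N/m³ = 9.81 kN/m³.
The plate makes 29° with the vertical, i.e. θ = 90° − 29° = 61° to the horizontal. Measuring y along the incline from the free-surface line, vertical depth h = y·sinθ with sinθ = 0.874620.
With the apex down, the centroid sits h/3 = 2.6/3 = 0.866667 m below the base (the top edge), so y_c = 5.53 + 0.866667 = 6.39667 m and h_c = 6.39667 × 0.874620 = 5.59466 m.
A = ½ × 1.84 × 2.6 = 2.392 m².
Resultant F = γ·h_c·A = 9.81 × 5.59466 × 2.392 = 131.282 kN.
I_c = b·h³/36 = 1.84 × 2.6³/36 = 0.898329 m⁴.
Centre of pressure: y_p = y_c + I_c/(y_c·A) = 6.39667 + 0.898329/(6.39667 × 2.392) = 6.39667 + 0.0587111 = 6.45538 m along the plane.
The resultant acts 0.866667 + 0.0587111 = 0.925378 m (along the plate) below the hinge at the top edge, so the moment about the hinge is M = F × 0.925378 = 131.282 × 0.925378 = 121.485 kN·m.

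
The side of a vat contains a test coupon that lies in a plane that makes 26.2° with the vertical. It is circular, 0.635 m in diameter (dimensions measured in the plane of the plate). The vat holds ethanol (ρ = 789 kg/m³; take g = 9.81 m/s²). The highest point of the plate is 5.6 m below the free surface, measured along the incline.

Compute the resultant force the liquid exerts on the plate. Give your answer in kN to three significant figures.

γ = ρg = 789 × 9.81 / 1000 = 7.74009 kN/m³.
The plate makes 26.2° with the vertical, i.e. θ = 90° − 26.2° = 63.8° to the horizontal. Measuring y along the incline from the free-surface line, vertical depth h = y·sinθ with sinθ = 0.897258.
The centroid is at the centre, 0.3175 m below the top of the plate, so y_c = 5.6 + 0.3175 = 5.9175 m and h_c = 5.9175 × 0.897258 = 5.30952 m.
A = π(0.3175)² = 0.316692 m².
Resultant F = γ·h_c·A = 7.74009 × 5.30952 × 0.316692 = 13.0148 kN.

F ≈ 13.0 kN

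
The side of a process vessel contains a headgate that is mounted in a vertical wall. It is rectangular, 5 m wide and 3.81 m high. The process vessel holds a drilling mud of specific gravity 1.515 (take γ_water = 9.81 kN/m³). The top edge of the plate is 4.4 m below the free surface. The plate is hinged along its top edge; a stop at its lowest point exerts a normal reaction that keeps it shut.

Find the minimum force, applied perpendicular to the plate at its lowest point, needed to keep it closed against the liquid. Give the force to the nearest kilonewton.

P ≈ 982 kN

γ = 1.515 × 9.81 = 14.86215 kN/m³.
The centroid lies 3.81/2 = 1.905 m below the top edge, so the centroid depth is h_c = 4.4 + 1.905 = 6.305 m.
A = 5 × 3.81 = 19.05 m².
Resultant F = γ·h_c·A = 14.86215 × 6.305 × 19.05 = 1785.1 kN.
I_c = b·h³/12 = 5 × 3.81³/12 = 23.0443 m⁴.
Centre of pressure: y_p = y_c + I_c/(y_c·A) = 6.305 + 23.0443/(6.305 × 19.05) = 6.305 + 0.19186 = 6.49686 m along the plane.
The resultant acts 1.905 + 0.19186 = 2.09686 m (along the plate) below the hinge at the top edge, so the moment about the hinge is M = F × 2.09686 = 1785.1 × 2.09686 = 3743.1 kN·m.
A normal force at the bottom, 3.81 m from the hinge, must supply this moment: P = 3743.1/3.81 = 982.441 kN.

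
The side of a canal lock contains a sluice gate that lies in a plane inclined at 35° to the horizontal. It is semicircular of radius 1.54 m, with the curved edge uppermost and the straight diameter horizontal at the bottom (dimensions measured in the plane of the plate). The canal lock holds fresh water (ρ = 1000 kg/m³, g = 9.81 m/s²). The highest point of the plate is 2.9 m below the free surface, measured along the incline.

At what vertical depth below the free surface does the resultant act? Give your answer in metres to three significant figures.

h_p = 2.20 m

γ = ρg = 1000 × 9.81 = 9810 N/m³ = 9.81 kN/m³.
Let θ = 35° be the plate's angle to the horizontal; measure y along the incline from where the plane meets the free surface. Vertical depth h = y·sinθ with sinθ = 0.573576.
The centroid lies 4r/(3π) = 0.653596 m above the diameter, so r − 4r/(3π) = 1.54 − 0.653596 = 0.886404 m below the topmost point, so y_c = 2.9 + 0.886404 = 3.7864 m and h_c = 3.7864 × 0.573576 = 2.17179 m.
A = πr²/2 = π × 1.54²/2 = 3.7253 m².
Resultant F = γ·h_c·A = 9.81 × 2.17179 × 3.7253 = 79.3685 kN.
I_c = (π/8 − 8/(9π))·r⁴ = 0.109757 × 1.54⁴ = 0.617327 m⁴.
Centre of pressure: y_p = y_c + I_c/(y_c·A) = 3.7864 + 0.617327/(3.7864 × 3.7253) = 3.7864 + 0.0437651 = 3.83017 m along the plane.
Vertically, h_p = y_p·sinθ = 3.83017 × 0.573576 = 2.19689 m.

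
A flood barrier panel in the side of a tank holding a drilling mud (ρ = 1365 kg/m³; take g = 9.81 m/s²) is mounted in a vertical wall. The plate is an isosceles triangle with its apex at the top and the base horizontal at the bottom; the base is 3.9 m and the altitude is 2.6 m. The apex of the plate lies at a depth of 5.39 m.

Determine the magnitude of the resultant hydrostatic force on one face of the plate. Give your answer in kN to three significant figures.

γ = ρg = 1365 × 9.81 / 1000 = 13.39065 kN/m³.
With the apex up, the centroid sits 2h/3 = 2 × 2.6/3 = 1.73333 m below the apex, so the centroid depth is h_c = 5.39 + 1.73333 = 7.12333 m.
A = ½ × 3.9 × 2.6 = 5.07 m².
Resultant F = γ·h_c·A = 13.39065 × 7.12333 × 5.07 = 483.607 kN.

F ≈ 484 kN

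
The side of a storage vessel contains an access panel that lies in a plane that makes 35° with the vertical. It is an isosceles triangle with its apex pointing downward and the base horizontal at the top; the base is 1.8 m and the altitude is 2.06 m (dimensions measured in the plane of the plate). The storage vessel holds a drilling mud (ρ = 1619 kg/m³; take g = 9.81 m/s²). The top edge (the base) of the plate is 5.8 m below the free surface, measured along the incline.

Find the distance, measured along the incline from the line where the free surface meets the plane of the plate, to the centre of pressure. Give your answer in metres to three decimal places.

y_p = 6.523 m

γ = ρg = 1619 × 9.81 / 1000 = 15.88239 kN/m³.
The plate makes 35° with the vertical, i.e. θ = 90° − 35° = 55° to the horizontal. Measuring y along the incline from the free-surface line, vertical depth h = y·sinθ with sinθ = 0.819152.
With the apex down, the centroid sits h/3 = 2.06/3 = 0.686667 m below the base (the top edge), so y_c = 5.8 + 0.686667 = 6.48667 m and h_c = 6.48667 × 0.819152 = 5.31357 m.
A = ½ × 1.8 × 2.06 = 1.854 m².
Resultant F = γ·h_c·A = 15.88239 × 5.31357 × 1.854 = 156.463 kN.
I_c = b·h³/36 = 1.8 × 2.06³/36 = 0.437091 m⁴.
Centre of pressure: y_p = y_c + I_c/(y_c·A) = 6.48667 + 0.437091/(6.48667 × 1.854) = 6.48667 + 0.0363446 = 6.52301 m along the plane.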